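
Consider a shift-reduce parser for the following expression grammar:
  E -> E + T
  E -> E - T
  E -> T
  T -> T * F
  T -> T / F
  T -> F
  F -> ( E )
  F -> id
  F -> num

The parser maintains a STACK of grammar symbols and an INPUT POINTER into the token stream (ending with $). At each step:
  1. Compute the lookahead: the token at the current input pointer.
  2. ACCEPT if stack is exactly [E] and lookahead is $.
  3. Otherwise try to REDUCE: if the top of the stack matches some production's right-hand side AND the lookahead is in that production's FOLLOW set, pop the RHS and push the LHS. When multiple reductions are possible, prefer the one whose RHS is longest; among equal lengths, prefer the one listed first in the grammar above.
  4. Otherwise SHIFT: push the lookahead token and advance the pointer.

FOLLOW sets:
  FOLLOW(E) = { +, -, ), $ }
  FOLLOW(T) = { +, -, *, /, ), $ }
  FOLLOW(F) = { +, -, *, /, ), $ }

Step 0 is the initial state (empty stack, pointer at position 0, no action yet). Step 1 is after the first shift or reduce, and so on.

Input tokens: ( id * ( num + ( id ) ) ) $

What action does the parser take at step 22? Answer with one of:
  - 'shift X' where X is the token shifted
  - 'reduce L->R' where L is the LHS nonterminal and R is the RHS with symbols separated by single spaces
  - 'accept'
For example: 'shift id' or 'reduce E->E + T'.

Answer: reduce F->( E )

Derivation:
Step 1: shift (. Stack=[(] ptr=1 lookahead=id remaining=[id * ( num + ( id ) ) ) $]
Step 2: shift id. Stack=[( id] ptr=2 lookahead=* remaining=[* ( num + ( id ) ) ) $]
Step 3: reduce F->id. Stack=[( F] ptr=2 lookahead=* remaining=[* ( num + ( id ) ) ) $]
Step 4: reduce T->F. Stack=[( T] ptr=2 lookahead=* remaining=[* ( num + ( id ) ) ) $]
Step 5: shift *. Stack=[( T *] ptr=3 lookahead=( remaining=[( num + ( id ) ) ) $]
Step 6: shift (. Stack=[( T * (] ptr=4 lookahead=num remaining=[num + ( id ) ) ) $]
Step 7: shift num. Stack=[( T * ( num] ptr=5 lookahead=+ remaining=[+ ( id ) ) ) $]
Step 8: reduce F->num. Stack=[( T * ( F] ptr=5 lookahead=+ remaining=[+ ( id ) ) ) $]
Step 9: reduce T->F. Stack=[( T * ( T] ptr=5 lookahead=+ remaining=[+ ( id ) ) ) $]
Step 10: reduce E->T. Stack=[( T * ( E] ptr=5 lookahead=+ remaining=[+ ( id ) ) ) $]
Step 11: shift +. Stack=[( T * ( E +] ptr=6 lookahead=( remaining=[( id ) ) ) $]
Step 12: shift (. Stack=[( T * ( E + (] ptr=7 lookahead=id remaining=[id ) ) ) $]
Step 13: shift id. Stack=[( T * ( E + ( id] ptr=8 lookahead=) remaining=[) ) ) $]
Step 14: reduce F->id. Stack=[( T * ( E + ( F] ptr=8 lookahead=) remaining=[) ) ) $]
Step 15: reduce T->F. Stack=[( T * ( E + ( T] ptr=8 lookahead=) remaining=[) ) ) $]
Step 16: reduce E->T. Stack=[( T * ( E + ( E] ptr=8 lookahead=) remaining=[) ) ) $]
Step 17: shift ). Stack=[( T * ( E + ( E )] ptr=9 lookahead=) remaining=[) ) $]
Step 18: reduce F->( E ). Stack=[( T * ( E + F] ptr=9 lookahead=) remaining=[) ) $]
Step 19: reduce T->F. Stack=[( T * ( E + T] ptr=9 lookahead=) remaining=[) ) $]
Step 20: reduce E->E + T. Stack=[( T * ( E] ptr=9 lookahead=) remaining=[) ) $]
Step 21: shift ). Stack=[( T * ( E )] ptr=10 lookahead=) remaining=[) $]
Step 22: reduce F->( E ). Stack=[( T * F] ptr=10 lookahead=) remaining=[) $]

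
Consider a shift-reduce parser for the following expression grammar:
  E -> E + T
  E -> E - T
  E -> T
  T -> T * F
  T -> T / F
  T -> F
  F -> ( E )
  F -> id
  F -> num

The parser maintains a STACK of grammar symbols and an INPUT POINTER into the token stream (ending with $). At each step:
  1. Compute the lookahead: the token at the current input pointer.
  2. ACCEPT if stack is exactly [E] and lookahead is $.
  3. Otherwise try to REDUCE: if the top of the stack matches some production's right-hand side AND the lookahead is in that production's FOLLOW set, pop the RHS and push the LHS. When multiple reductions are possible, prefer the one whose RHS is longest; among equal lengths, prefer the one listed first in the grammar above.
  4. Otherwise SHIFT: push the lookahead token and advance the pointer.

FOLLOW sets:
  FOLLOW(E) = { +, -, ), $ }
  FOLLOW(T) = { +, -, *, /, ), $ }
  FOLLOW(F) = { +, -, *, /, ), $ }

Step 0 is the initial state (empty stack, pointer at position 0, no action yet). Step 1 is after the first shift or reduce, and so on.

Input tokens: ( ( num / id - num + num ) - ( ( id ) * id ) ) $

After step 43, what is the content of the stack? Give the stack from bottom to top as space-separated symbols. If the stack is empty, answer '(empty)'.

Step 1: shift (. Stack=[(] ptr=1 lookahead=( remaining=[( num / id - num + num ) - ( ( id ) * id ) ) $]
Step 2: shift (. Stack=[( (] ptr=2 lookahead=num remaining=[num / id - num + num ) - ( ( id ) * id ) ) $]
Step 3: shift num. Stack=[( ( num] ptr=3 lookahead=/ remaining=[/ id - num + num ) - ( ( id ) * id ) ) $]
Step 4: reduce F->num. Stack=[( ( F] ptr=3 lookahead=/ remaining=[/ id - num + num ) - ( ( id ) * id ) ) $]
Step 5: reduce T->F. Stack=[( ( T] ptr=3 lookahead=/ remaining=[/ id - num + num ) - ( ( id ) * id ) ) $]
Step 6: shift /. Stack=[( ( T /] ptr=4 lookahead=id remaining=[id - num + num ) - ( ( id ) * id ) ) $]
Step 7: shift id. Stack=[( ( T / id] ptr=5 lookahead=- remaining=[- num + num ) - ( ( id ) * id ) ) $]
Step 8: reduce F->id. Stack=[( ( T / F] ptr=5 lookahead=- remaining=[- num + num ) - ( ( id ) * id ) ) $]
Step 9: reduce T->T / F. Stack=[( ( T] ptr=5 lookahead=- remaining=[- num + num ) - ( ( id ) * id ) ) $]
Step 10: reduce E->T. Stack=[( ( E] ptr=5 lookahead=- remaining=[- num + num ) - ( ( id ) * id ) ) $]
Step 11: shift -. Stack=[( ( E -] ptr=6 lookahead=num remaining=[num + num ) - ( ( id ) * id ) ) $]
Step 12: shift num. Stack=[( ( E - num] ptr=7 lookahead=+ remaining=[+ num ) - ( ( id ) * id ) ) $]
Step 13: reduce F->num. Stack=[( ( E - F] ptr=7 lookahead=+ remaining=[+ num ) - ( ( id ) * id ) ) $]
Step 14: reduce T->F. Stack=[( ( E - T] ptr=7 lookahead=+ remaining=[+ num ) - ( ( id ) * id ) ) $]
Step 15: reduce E->E - T. Stack=[( ( E] ptr=7 lookahead=+ remaining=[+ num ) - ( ( id ) * id ) ) $]
Step 16: shift +. Stack=[( ( E +] ptr=8 lookahead=num remaining=[num ) - ( ( id ) * id ) ) $]
Step 17: shift num. Stack=[( ( E + num] ptr=9 lookahead=) remaining=[) - ( ( id ) * id ) ) $]
Step 18: reduce F->num. Stack=[( ( E + F] ptr=9 lookahead=) remaining=[) - ( ( id ) * id ) ) $]
Step 19: reduce T->F. Stack=[( ( E + T] ptr=9 lookahead=) remaining=[) - ( ( id ) * id ) ) $]
Step 20: reduce E->E + T. Stack=[( ( E] ptr=9 lookahead=) remaining=[) - ( ( id ) * id ) ) $]
Step 21: shift ). Stack=[( ( E )] ptr=10 lookahead=- remaining=[- ( ( id ) * id ) ) $]
Step 22: reduce F->( E ). Stack=[( F] ptr=10 lookahead=- remaining=[- ( ( id ) * id ) ) $]
Step 23: reduce T->F. Stack=[( T] ptr=10 lookahead=- remaining=[- ( ( id ) * id ) ) $]
Step 24: reduce E->T. Stack=[( E] ptr=10 lookahead=- remaining=[- ( ( id ) * id ) ) $]
Step 25: shift -. Stack=[( E -] ptr=11 lookahead=( remaining=[( ( id ) * id ) ) $]
Step 26: shift (. Stack=[( E - (] ptr=12 lookahead=( remaining=[( id ) * id ) ) $]
Step 27: shift (. Stack=[( E - ( (] ptr=13 lookahead=id remaining=[id ) * id ) ) $]
Step 28: shift id. Stack=[( E - ( ( id] ptr=14 lookahead=) remaining=[) * id ) ) $]
Step 29: reduce F->id. Stack=[( E - ( ( F] ptr=14 lookahead=) remaining=[) * id ) ) $]
Step 30: reduce T->F. Stack=[( E - ( ( T] ptr=14 lookahead=) remaining=[) * id ) ) $]
Step 31: reduce E->T. Stack=[( E - ( ( E] ptr=14 lookahead=) remaining=[) * id ) ) $]
Step 32: shift ). Stack=[( E - ( ( E )] ptr=15 lookahead=* remaining=[* id ) ) $]
Step 33: reduce F->( E ). Stack=[( E - ( F] ptr=15 lookahead=* remaining=[* id ) ) $]
Step 34: reduce T->F. Stack=[( E - ( T] ptr=15 lookahead=* remaining=[* id ) ) $]
Step 35: shift *. Stack=[( E - ( T *] ptr=16 lookahead=id remaining=[id ) ) $]
Step 36: shift id. Stack=[( E - ( T * id] ptr=17 lookahead=) remaining=[) ) $]
Step 37: reduce F->id. Stack=[( E - ( T * F] ptr=17 lookahead=) remaining=[) ) $]
Step 38: reduce T->T * F. Stack=[( E - ( T] ptr=17 lookahead=) remaining=[) ) $]
Step 39: reduce E->T. Stack=[( E - ( E] ptr=17 lookahead=) remaining=[) ) $]
Step 40: shift ). Stack=[( E - ( E )] ptr=18 lookahead=) remaining=[) $]
Step 41: reduce F->( E ). Stack=[( E - F] ptr=18 lookahead=) remaining=[) $]
Step 42: reduce T->F. Stack=[( E - T] ptr=18 lookahead=) remaining=[) $]
Step 43: reduce E->E - T. Stack=[( E] ptr=18 lookahead=) remaining=[) $]

Answer: ( E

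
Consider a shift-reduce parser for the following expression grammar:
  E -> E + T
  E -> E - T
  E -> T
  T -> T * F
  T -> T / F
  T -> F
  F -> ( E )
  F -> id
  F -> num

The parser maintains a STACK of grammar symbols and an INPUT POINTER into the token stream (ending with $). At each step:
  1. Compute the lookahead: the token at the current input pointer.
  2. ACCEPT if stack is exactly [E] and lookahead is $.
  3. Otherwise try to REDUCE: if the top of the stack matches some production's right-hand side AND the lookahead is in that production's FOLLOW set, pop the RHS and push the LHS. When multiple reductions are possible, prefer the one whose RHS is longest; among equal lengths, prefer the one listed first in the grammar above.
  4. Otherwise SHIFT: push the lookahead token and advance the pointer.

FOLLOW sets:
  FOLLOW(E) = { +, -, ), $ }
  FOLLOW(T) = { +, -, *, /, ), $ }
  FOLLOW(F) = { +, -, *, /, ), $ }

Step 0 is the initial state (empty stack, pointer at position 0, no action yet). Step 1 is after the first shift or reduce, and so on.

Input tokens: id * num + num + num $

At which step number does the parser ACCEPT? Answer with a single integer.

Answer: 19

Derivation:
Step 1: shift id. Stack=[id] ptr=1 lookahead=* remaining=[* num + num + num $]
Step 2: reduce F->id. Stack=[F] ptr=1 lookahead=* remaining=[* num + num + num $]
Step 3: reduce T->F. Stack=[T] ptr=1 lookahead=* remaining=[* num + num + num $]
Step 4: shift *. Stack=[T *] ptr=2 lookahead=num remaining=[num + num + num $]
Step 5: shift num. Stack=[T * num] ptr=3 lookahead=+ remaining=[+ num + num $]
Step 6: reduce F->num. Stack=[T * F] ptr=3 lookahead=+ remaining=[+ num + num $]
Step 7: reduce T->T * F. Stack=[T] ptr=3 lookahead=+ remaining=[+ num + num $]
Step 8: reduce E->T. Stack=[E] ptr=3 lookahead=+ remaining=[+ num + num $]
Step 9: shift +. Stack=[E +] ptr=4 lookahead=num remaining=[num + num $]
Step 10: shift num. Stack=[E + num] ptr=5 lookahead=+ remaining=[+ num $]
Step 11: reduce F->num. Stack=[E + F] ptr=5 lookahead=+ remaining=[+ num $]
Step 12: reduce T->F. Stack=[E + T] ptr=5 lookahead=+ remaining=[+ num $]
Step 13: reduce E->E + T. Stack=[E] ptr=5 lookahead=+ remaining=[+ num $]
Step 14: shift +. Stack=[E +] ptr=6 lookahead=num remaining=[num $]
Step 15: shift num. Stack=[E + num] ptr=7 lookahead=$ remaining=[$]
Step 16: reduce F->num. Stack=[E + F] ptr=7 lookahead=$ remaining=[$]
Step 17: reduce T->F. Stack=[E + T] ptr=7 lookahead=$ remaining=[$]
Step 18: reduce E->E + T. Stack=[E] ptr=7 lookahead=$ remaining=[$]
Step 19: accept. Stack=[E] ptr=7 lookahead=$ remaining=[$]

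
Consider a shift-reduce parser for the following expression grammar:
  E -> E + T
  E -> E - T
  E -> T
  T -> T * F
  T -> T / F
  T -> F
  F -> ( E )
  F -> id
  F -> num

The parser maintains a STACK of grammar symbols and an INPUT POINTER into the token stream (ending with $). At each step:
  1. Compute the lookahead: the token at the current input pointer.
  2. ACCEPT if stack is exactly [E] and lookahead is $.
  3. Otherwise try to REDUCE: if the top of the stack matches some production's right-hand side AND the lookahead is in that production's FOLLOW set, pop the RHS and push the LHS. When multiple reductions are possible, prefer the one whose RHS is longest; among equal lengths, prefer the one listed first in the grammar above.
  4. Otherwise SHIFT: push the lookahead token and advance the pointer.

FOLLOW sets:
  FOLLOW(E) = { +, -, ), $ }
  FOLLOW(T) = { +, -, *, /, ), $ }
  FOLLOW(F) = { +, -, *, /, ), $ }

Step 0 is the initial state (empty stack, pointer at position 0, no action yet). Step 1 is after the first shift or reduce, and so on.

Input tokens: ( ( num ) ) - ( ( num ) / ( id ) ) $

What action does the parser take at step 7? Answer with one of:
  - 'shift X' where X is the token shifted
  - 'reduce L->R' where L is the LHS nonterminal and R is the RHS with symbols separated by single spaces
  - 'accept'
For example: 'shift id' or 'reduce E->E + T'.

Answer: shift )

Derivation:
Step 1: shift (. Stack=[(] ptr=1 lookahead=( remaining=[( num ) ) - ( ( num ) / ( id ) ) $]
Step 2: shift (. Stack=[( (] ptr=2 lookahead=num remaining=[num ) ) - ( ( num ) / ( id ) ) $]
Step 3: shift num. Stack=[( ( num] ptr=3 lookahead=) remaining=[) ) - ( ( num ) / ( id ) ) $]
Step 4: reduce F->num. Stack=[( ( F] ptr=3 lookahead=) remaining=[) ) - ( ( num ) / ( id ) ) $]
Step 5: reduce T->F. Stack=[( ( T] ptr=3 lookahead=) remaining=[) ) - ( ( num ) / ( id ) ) $]
Step 6: reduce E->T. Stack=[( ( E] ptr=3 lookahead=) remaining=[) ) - ( ( num ) / ( id ) ) $]
Step 7: shift ). Stack=[( ( E )] ptr=4 lookahead=) remaining=[) - ( ( num ) / ( id ) ) $]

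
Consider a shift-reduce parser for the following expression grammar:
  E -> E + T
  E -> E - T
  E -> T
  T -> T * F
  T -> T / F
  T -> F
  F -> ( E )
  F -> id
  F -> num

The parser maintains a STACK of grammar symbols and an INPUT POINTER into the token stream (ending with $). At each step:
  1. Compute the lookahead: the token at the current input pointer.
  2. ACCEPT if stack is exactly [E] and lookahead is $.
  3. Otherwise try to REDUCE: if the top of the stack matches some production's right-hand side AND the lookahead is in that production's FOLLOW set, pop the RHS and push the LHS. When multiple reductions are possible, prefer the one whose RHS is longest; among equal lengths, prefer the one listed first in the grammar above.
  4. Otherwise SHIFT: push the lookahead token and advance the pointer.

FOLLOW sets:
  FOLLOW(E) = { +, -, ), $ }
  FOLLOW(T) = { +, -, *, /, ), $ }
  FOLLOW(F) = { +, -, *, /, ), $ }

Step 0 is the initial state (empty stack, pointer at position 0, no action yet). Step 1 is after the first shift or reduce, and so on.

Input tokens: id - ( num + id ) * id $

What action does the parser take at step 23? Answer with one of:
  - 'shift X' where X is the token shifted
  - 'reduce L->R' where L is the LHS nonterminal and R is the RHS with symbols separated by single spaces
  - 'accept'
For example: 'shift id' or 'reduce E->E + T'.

Step 1: shift id. Stack=[id] ptr=1 lookahead=- remaining=[- ( num + id ) * id $]
Step 2: reduce F->id. Stack=[F] ptr=1 lookahead=- remaining=[- ( num + id ) * id $]
Step 3: reduce T->F. Stack=[T] ptr=1 lookahead=- remaining=[- ( num + id ) * id $]
Step 4: reduce E->T. Stack=[E] ptr=1 lookahead=- remaining=[- ( num + id ) * id $]
Step 5: shift -. Stack=[E -] ptr=2 lookahead=( remaining=[( num + id ) * id $]
Step 6: shift (. Stack=[E - (] ptr=3 lookahead=num remaining=[num + id ) * id $]
Step 7: shift num. Stack=[E - ( num] ptr=4 lookahead=+ remaining=[+ id ) * id $]
Step 8: reduce F->num. Stack=[E - ( F] ptr=4 lookahead=+ remaining=[+ id ) * id $]
Step 9: reduce T->F. Stack=[E - ( T] ptr=4 lookahead=+ remaining=[+ id ) * id $]
Step 10: reduce E->T. Stack=[E - ( E] ptr=4 lookahead=+ remaining=[+ id ) * id $]
Step 11: shift +. Stack=[E - ( E +] ptr=5 lookahead=id remaining=[id ) * id $]
Step 12: shift id. Stack=[E - ( E + id] ptr=6 lookahead=) remaining=[) * id $]
Step 13: reduce F->id. Stack=[E - ( E + F] ptr=6 lookahead=) remaining=[) * id $]
Step 14: reduce T->F. Stack=[E - ( E + T] ptr=6 lookahead=) remaining=[) * id $]
Step 15: reduce E->E + T. Stack=[E - ( E] ptr=6 lookahead=) remaining=[) * id $]
Step 16: shift ). Stack=[E - ( E )] ptr=7 lookahead=* remaining=[* id $]
Step 17: reduce F->( E ). Stack=[E - F] ptr=7 lookahead=* remaining=[* id $]
Step 18: reduce T->F. Stack=[E - T] ptr=7 lookahead=* remaining=[* id $]
Step 19: shift *. Stack=[E - T *] ptr=8 lookahead=id remaining=[id $]
Step 20: shift id. Stack=[E - T * id] ptr=9 lookahead=$ remaining=[$]
Step 21: reduce F->id. Stack=[E - T * F] ptr=9 lookahead=$ remaining=[$]
Step 22: reduce T->T * F. Stack=[E - T] ptr=9 lookahead=$ remaining=[$]
Step 23: reduce E->E - T. Stack=[E] ptr=9 lookahead=$ remaining=[$]

Answer: reduce E->E - T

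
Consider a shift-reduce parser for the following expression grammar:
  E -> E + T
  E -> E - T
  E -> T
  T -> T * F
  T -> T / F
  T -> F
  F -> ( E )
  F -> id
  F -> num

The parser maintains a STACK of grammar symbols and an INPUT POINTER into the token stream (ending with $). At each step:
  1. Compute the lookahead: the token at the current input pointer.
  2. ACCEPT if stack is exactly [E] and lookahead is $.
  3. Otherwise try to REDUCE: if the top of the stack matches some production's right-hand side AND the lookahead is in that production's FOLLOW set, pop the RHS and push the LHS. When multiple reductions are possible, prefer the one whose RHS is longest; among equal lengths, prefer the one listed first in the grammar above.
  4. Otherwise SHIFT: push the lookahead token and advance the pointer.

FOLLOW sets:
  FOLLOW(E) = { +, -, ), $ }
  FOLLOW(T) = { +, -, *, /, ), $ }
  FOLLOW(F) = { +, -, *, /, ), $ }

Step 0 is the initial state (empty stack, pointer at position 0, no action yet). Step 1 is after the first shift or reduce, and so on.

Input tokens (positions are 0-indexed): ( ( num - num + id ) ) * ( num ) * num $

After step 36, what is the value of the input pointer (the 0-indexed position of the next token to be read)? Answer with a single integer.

Step 1: shift (. Stack=[(] ptr=1 lookahead=( remaining=[( num - num + id ) ) * ( num ) * num $]
Step 2: shift (. Stack=[( (] ptr=2 lookahead=num remaining=[num - num + id ) ) * ( num ) * num $]
Step 3: shift num. Stack=[( ( num] ptr=3 lookahead=- remaining=[- num + id ) ) * ( num ) * num $]
Step 4: reduce F->num. Stack=[( ( F] ptr=3 lookahead=- remaining=[- num + id ) ) * ( num ) * num $]
Step 5: reduce T->F. Stack=[( ( T] ptr=3 lookahead=- remaining=[- num + id ) ) * ( num ) * num $]
Step 6: reduce E->T. Stack=[( ( E] ptr=3 lookahead=- remaining=[- num + id ) ) * ( num ) * num $]
Step 7: shift -. Stack=[( ( E -] ptr=4 lookahead=num remaining=[num + id ) ) * ( num ) * num $]
Step 8: shift num. Stack=[( ( E - num] ptr=5 lookahead=+ remaining=[+ id ) ) * ( num ) * num $]
Step 9: reduce F->num. Stack=[( ( E - F] ptr=5 lookahead=+ remaining=[+ id ) ) * ( num ) * num $]
Step 10: reduce T->F. Stack=[( ( E - T] ptr=5 lookahead=+ remaining=[+ id ) ) * ( num ) * num $]
Step 11: reduce E->E - T. Stack=[( ( E] ptr=5 lookahead=+ remaining=[+ id ) ) * ( num ) * num $]
Step 12: shift +. Stack=[( ( E +] ptr=6 lookahead=id remaining=[id ) ) * ( num ) * num $]
Step 13: shift id. Stack=[( ( E + id] ptr=7 lookahead=) remaining=[) ) * ( num ) * num $]
Step 14: reduce F->id. Stack=[( ( E + F] ptr=7 lookahead=) remaining=[) ) * ( num ) * num $]
Step 15: reduce T->F. Stack=[( ( E + T] ptr=7 lookahead=) remaining=[) ) * ( num ) * num $]
Step 16: reduce E->E + T. Stack=[( ( E] ptr=7 lookahead=) remaining=[) ) * ( num ) * num $]
Step 17: shift ). Stack=[( ( E )] ptr=8 lookahead=) remaining=[) * ( num ) * num $]
Step 18: reduce F->( E ). Stack=[( F] ptr=8 lookahead=) remaining=[) * ( num ) * num $]
Step 19: reduce T->F. Stack=[( T] ptr=8 lookahead=) remaining=[) * ( num ) * num $]
Step 20: reduce E->T. Stack=[( E] ptr=8 lookahead=) remaining=[) * ( num ) * num $]
Step 21: shift ). Stack=[( E )] ptr=9 lookahead=* remaining=[* ( num ) * num $]
Step 22: reduce F->( E ). Stack=[F] ptr=9 lookahead=* remaining=[* ( num ) * num $]
Step 23: reduce T->F. Stack=[T] ptr=9 lookahead=* remaining=[* ( num ) * num $]
Step 24: shift *. Stack=[T *] ptr=10 lookahead=( remaining=[( num ) * num $]
Step 25: shift (. Stack=[T * (] ptr=11 lookahead=num remaining=[num ) * num $]
Step 26: shift num. Stack=[T * ( num] ptr=12 lookahead=) remaining=[) * num $]
Step 27: reduce F->num. Stack=[T * ( F] ptr=12 lookahead=) remaining=[) * num $]
Step 28: reduce T->F. Stack=[T * ( T] ptr=12 lookahead=) remaining=[) * num $]
Step 29: reduce E->T. Stack=[T * ( E] ptr=12 lookahead=) remaining=[) * num $]
Step 30: shift ). Stack=[T * ( E )] ptr=13 lookahead=* remaining=[* num $]
Step 31: reduce F->( E ). Stack=[T * F] ptr=13 lookahead=* remaining=[* num $]
Step 32: reduce T->T * F. Stack=[T] ptr=13 lookahead=* remaining=[* num $]
Step 33: shift *. Stack=[T *] ptr=14 lookahead=num remaining=[num $]
Step 34: shift num. Stack=[T * num] ptr=15 lookahead=$ remaining=[$]
Step 35: reduce F->num. Stack=[T * F] ptr=15 lookahead=$ remaining=[$]
Step 36: reduce T->T * F. Stack=[T] ptr=15 lookahead=$ remaining=[$]

Answer: 15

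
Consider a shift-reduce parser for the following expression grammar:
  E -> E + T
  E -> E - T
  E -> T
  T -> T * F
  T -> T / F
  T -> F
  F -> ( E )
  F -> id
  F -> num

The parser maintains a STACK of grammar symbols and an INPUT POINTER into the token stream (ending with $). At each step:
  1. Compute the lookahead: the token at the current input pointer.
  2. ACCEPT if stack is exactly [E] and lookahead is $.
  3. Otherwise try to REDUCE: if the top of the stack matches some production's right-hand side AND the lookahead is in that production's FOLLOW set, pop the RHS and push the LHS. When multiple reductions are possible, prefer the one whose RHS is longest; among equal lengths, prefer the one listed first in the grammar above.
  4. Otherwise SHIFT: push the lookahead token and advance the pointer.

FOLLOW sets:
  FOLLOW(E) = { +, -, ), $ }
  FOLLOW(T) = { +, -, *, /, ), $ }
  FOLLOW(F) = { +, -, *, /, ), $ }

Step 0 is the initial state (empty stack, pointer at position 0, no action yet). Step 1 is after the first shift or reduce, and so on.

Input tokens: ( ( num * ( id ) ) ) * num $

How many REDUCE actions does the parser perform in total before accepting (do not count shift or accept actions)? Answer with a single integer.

Answer: 16

Derivation:
Step 1: shift (. Stack=[(] ptr=1 lookahead=( remaining=[( num * ( id ) ) ) * num $]
Step 2: shift (. Stack=[( (] ptr=2 lookahead=num remaining=[num * ( id ) ) ) * num $]
Step 3: shift num. Stack=[( ( num] ptr=3 lookahead=* remaining=[* ( id ) ) ) * num $]
Step 4: reduce F->num. Stack=[( ( F] ptr=3 lookahead=* remaining=[* ( id ) ) ) * num $]
Step 5: reduce T->F. Stack=[( ( T] ptr=3 lookahead=* remaining=[* ( id ) ) ) * num $]
Step 6: shift *. Stack=[( ( T *] ptr=4 lookahead=( remaining=[( id ) ) ) * num $]
Step 7: shift (. Stack=[( ( T * (] ptr=5 lookahead=id remaining=[id ) ) ) * num $]
Step 8: shift id. Stack=[( ( T * ( id] ptr=6 lookahead=) remaining=[) ) ) * num $]
Step 9: reduce F->id. Stack=[( ( T * ( F] ptr=6 lookahead=) remaining=[) ) ) * num $]
Step 10: reduce T->F. Stack=[( ( T * ( T] ptr=6 lookahead=) remaining=[) ) ) * num $]
Step 11: reduce E->T. Stack=[( ( T * ( E] ptr=6 lookahead=) remaining=[) ) ) * num $]
Step 12: shift ). Stack=[( ( T * ( E )] ptr=7 lookahead=) remaining=[) ) * num $]
Step 13: reduce F->( E ). Stack=[( ( T * F] ptr=7 lookahead=) remaining=[) ) * num $]
Step 14: reduce T->T * F. Stack=[( ( T] ptr=7 lookahead=) remaining=[) ) * num $]
Step 15: reduce E->T. Stack=[( ( E] ptr=7 lookahead=) remaining=[) ) * num $]
Step 16: shift ). Stack=[( ( E )] ptr=8 lookahead=) remaining=[) * num $]
Step 17: reduce F->( E ). Stack=[( F] ptr=8 lookahead=) remaining=[) * num $]
Step 18: reduce T->F. Stack=[( T] ptr=8 lookahead=) remaining=[) * num $]
Step 19: reduce E->T. Stack=[( E] ptr=8 lookahead=) remaining=[) * num $]
Step 20: shift ). Stack=[( E )] ptr=9 lookahead=* remaining=[* num $]
Step 21: reduce F->( E ). Stack=[F] ptr=9 lookahead=* remaining=[* num $]
Step 22: reduce T->F. Stack=[T] ptr=9 lookahead=* remaining=[* num $]
Step 23: shift *. Stack=[T *] ptr=10 lookahead=num remaining=[num $]
Step 24: shift num. Stack=[T * num] ptr=11 lookahead=$ remaining=[$]
Step 25: reduce F->num. Stack=[T * F] ptr=11 lookahead=$ remaining=[$]
Step 26: reduce T->T * F. Stack=[T] ptr=11 lookahead=$ remaining=[$]
Step 27: reduce E->T. Stack=[E] ptr=11 lookahead=$ remaining=[$]
Step 28: accept. Stack=[E] ptr=11 lookahead=$ remaining=[$]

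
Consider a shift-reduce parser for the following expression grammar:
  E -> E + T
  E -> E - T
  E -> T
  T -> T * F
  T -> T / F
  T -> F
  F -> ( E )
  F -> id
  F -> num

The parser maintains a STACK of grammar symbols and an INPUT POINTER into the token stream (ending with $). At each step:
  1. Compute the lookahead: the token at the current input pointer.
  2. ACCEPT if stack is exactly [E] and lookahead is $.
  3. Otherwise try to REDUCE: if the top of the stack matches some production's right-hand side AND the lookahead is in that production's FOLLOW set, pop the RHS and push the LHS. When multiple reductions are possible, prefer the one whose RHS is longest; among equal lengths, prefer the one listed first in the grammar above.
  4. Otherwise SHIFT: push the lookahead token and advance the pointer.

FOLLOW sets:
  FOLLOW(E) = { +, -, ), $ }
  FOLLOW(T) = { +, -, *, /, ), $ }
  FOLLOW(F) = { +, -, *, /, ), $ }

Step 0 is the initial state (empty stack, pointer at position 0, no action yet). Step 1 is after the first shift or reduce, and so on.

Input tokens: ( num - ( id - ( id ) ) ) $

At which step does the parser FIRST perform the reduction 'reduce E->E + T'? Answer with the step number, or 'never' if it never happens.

Answer: never

Derivation:
Step 1: shift (. Stack=[(] ptr=1 lookahead=num remaining=[num - ( id - ( id ) ) ) $]
Step 2: shift num. Stack=[( num] ptr=2 lookahead=- remaining=[- ( id - ( id ) ) ) $]
Step 3: reduce F->num. Stack=[( F] ptr=2 lookahead=- remaining=[- ( id - ( id ) ) ) $]
Step 4: reduce T->F. Stack=[( T] ptr=2 lookahead=- remaining=[- ( id - ( id ) ) ) $]
Step 5: reduce E->T. Stack=[( E] ptr=2 lookahead=- remaining=[- ( id - ( id ) ) ) $]
Step 6: shift -. Stack=[( E -] ptr=3 lookahead=( remaining=[( id - ( id ) ) ) $]
Step 7: shift (. Stack=[( E - (] ptr=4 lookahead=id remaining=[id - ( id ) ) ) $]
Step 8: shift id. Stack=[( E - ( id] ptr=5 lookahead=- remaining=[- ( id ) ) ) $]
Step 9: reduce F->id. Stack=[( E - ( F] ptr=5 lookahead=- remaining=[- ( id ) ) ) $]
Step 10: reduce T->F. Stack=[( E - ( T] ptr=5 lookahead=- remaining=[- ( id ) ) ) $]
Step 11: reduce E->T. Stack=[( E - ( E] ptr=5 lookahead=- remaining=[- ( id ) ) ) $]
Step 12: shift -. Stack=[( E - ( E -] ptr=6 lookahead=( remaining=[( id ) ) ) $]
Step 13: shift (. Stack=[( E - ( E - (] ptr=7 lookahead=id remaining=[id ) ) ) $]
Step 14: shift id. Stack=[( E - ( E - ( id] ptr=8 lookahead=) remaining=[) ) ) $]
Step 15: reduce F->id. Stack=[( E - ( E - ( F] ptr=8 lookahead=) remaining=[) ) ) $]
Step 16: reduce T->F. Stack=[( E - ( E - ( T] ptr=8 lookahead=) remaining=[) ) ) $]
Step 17: reduce E->T. Stack=[( E - ( E - ( E] ptr=8 lookahead=) remaining=[) ) ) $]
Step 18: shift ). Stack=[( E - ( E - ( E )] ptr=9 lookahead=) remaining=[) ) $]
Step 19: reduce F->( E ). Stack=[( E - ( E - F] ptr=9 lookahead=) remaining=[) ) $]
Step 20: reduce T->F. Stack=[( E - ( E - T] ptr=9 lookahead=) remaining=[) ) $]
Step 21: reduce E->E - T. Stack=[( E - ( E] ptr=9 lookahead=) remaining=[) ) $]
Step 22: shift ). Stack=[( E - ( E )] ptr=10 lookahead=) remaining=[) $]
Step 23: reduce F->( E ). Stack=[( E - F] ptr=10 lookahead=) remaining=[) $]
Step 24: reduce T->F. Stack=[( E - T] ptr=10 lookahead=) remaining=[) $]
Step 25: reduce E->E - T. Stack=[( E] ptr=10 lookahead=) remaining=[) $]
Step 26: shift ). Stack=[( E )] ptr=11 lookahead=$ remaining=[$]
Step 27: reduce F->( E ). Stack=[F] ptr=11 lookahead=$ remaining=[$]
Step 28: reduce T->F. Stack=[T] ptr=11 lookahead=$ remaining=[$]
Step 29: reduce E->T. Stack=[E] ptr=11 lookahead=$ remaining=[$]
Step 30: accept. Stack=[E] ptr=11 lookahead=$ remaining=[$]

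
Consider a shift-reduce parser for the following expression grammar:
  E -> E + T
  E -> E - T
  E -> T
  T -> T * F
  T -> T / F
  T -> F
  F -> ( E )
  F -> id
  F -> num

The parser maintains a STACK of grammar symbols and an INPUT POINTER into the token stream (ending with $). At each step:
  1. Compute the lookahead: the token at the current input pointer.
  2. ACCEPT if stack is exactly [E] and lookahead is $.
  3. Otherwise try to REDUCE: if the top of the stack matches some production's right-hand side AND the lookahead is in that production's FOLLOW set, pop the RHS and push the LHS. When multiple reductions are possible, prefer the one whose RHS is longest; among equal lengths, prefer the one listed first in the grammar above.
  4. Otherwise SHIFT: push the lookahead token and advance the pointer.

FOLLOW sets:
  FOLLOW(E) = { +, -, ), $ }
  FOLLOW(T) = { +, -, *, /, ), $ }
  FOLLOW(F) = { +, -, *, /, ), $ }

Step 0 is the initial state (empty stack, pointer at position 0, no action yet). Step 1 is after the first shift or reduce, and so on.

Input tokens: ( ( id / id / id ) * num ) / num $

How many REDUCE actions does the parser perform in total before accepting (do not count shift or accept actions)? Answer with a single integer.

Answer: 17

Derivation:
Step 1: shift (. Stack=[(] ptr=1 lookahead=( remaining=[( id / id / id ) * num ) / num $]
Step 2: shift (. Stack=[( (] ptr=2 lookahead=id remaining=[id / id / id ) * num ) / num $]
Step 3: shift id. Stack=[( ( id] ptr=3 lookahead=/ remaining=[/ id / id ) * num ) / num $]
Step 4: reduce F->id. Stack=[( ( F] ptr=3 lookahead=/ remaining=[/ id / id ) * num ) / num $]
Step 5: reduce T->F. Stack=[( ( T] ptr=3 lookahead=/ remaining=[/ id / id ) * num ) / num $]
Step 6: shift /. Stack=[( ( T /] ptr=4 lookahead=id remaining=[id / id ) * num ) / num $]
Step 7: shift id. Stack=[( ( T / id] ptr=5 lookahead=/ remaining=[/ id ) * num ) / num $]
Step 8: reduce F->id. Stack=[( ( T / F] ptr=5 lookahead=/ remaining=[/ id ) * num ) / num $]
Step 9: reduce T->T / F. Stack=[( ( T] ptr=5 lookahead=/ remaining=[/ id ) * num ) / num $]
Step 10: shift /. Stack=[( ( T /] ptr=6 lookahead=id remaining=[id ) * num ) / num $]
Step 11: shift id. Stack=[( ( T / id] ptr=7 lookahead=) remaining=[) * num ) / num $]
Step 12: reduce F->id. Stack=[( ( T / F] ptr=7 lookahead=) remaining=[) * num ) / num $]
Step 13: reduce T->T / F. Stack=[( ( T] ptr=7 lookahead=) remaining=[) * num ) / num $]
Step 14: reduce E->T. Stack=[( ( E] ptr=7 lookahead=) remaining=[) * num ) / num $]
Step 15: shift ). Stack=[( ( E )] ptr=8 lookahead=* remaining=[* num ) / num $]
Step 16: reduce F->( E ). Stack=[( F] ptr=8 lookahead=* remaining=[* num ) / num $]
Step 17: reduce T->F. Stack=[( T] ptr=8 lookahead=* remaining=[* num ) / num $]
Step 18: shift *. Stack=[( T *] ptr=9 lookahead=num remaining=[num ) / num $]
Step 19: shift num. Stack=[( T * num] ptr=10 lookahead=) remaining=[) / num $]
Step 20: reduce F->num. Stack=[( T * F] ptr=10 lookahead=) remaining=[) / num $]
Step 21: reduce T->T * F. Stack=[( T] ptr=10 lookahead=) remaining=[) / num $]
Step 22: reduce E->T. Stack=[( E] ptr=10 lookahead=) remaining=[) / num $]
Step 23: shift ). Stack=[( E )] ptr=11 lookahead=/ remaining=[/ num $]
Step 24: reduce F->( E ). Stack=[F] ptr=11 lookahead=/ remaining=[/ num $]
Step 25: reduce T->F. Stack=[T] ptr=11 lookahead=/ remaining=[/ num $]
Step 26: shift /. Stack=[T /] ptr=12 lookahead=num remaining=[num $]
Step 27: shift num. Stack=[T / num] ptr=13 lookahead=$ remaining=[$]
Step 28: reduce F->num. Stack=[T / F] ptr=13 lookahead=$ remaining=[$]
Step 29: reduce T->T / F. Stack=[T] ptr=13 lookahead=$ remaining=[$]
Step 30: reduce E->T. Stack=[E] ptr=13 lookahead=$ remaining=[$]
Step 31: accept. Stack=[E] ptr=13 lookahead=$ remaining=[$]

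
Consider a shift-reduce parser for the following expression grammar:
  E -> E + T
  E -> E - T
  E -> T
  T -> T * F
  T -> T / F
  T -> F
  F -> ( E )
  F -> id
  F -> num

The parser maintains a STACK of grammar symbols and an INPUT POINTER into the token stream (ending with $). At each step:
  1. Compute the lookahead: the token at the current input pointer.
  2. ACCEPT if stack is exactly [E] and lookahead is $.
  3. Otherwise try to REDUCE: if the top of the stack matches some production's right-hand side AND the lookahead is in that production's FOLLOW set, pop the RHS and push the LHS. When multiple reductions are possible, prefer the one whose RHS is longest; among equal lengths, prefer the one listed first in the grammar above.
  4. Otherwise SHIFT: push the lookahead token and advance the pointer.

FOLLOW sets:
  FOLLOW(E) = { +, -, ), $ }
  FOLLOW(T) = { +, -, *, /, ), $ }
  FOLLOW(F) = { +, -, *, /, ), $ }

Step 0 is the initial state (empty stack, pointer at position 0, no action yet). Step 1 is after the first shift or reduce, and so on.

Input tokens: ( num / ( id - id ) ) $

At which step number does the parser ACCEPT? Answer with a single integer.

Answer: 24

Derivation:
Step 1: shift (. Stack=[(] ptr=1 lookahead=num remaining=[num / ( id - id ) ) $]
Step 2: shift num. Stack=[( num] ptr=2 lookahead=/ remaining=[/ ( id - id ) ) $]
Step 3: reduce F->num. Stack=[( F] ptr=2 lookahead=/ remaining=[/ ( id - id ) ) $]
Step 4: reduce T->F. Stack=[( T] ptr=2 lookahead=/ remaining=[/ ( id - id ) ) $]
Step 5: shift /. Stack=[( T /] ptr=3 lookahead=( remaining=[( id - id ) ) $]
Step 6: shift (. Stack=[( T / (] ptr=4 lookahead=id remaining=[id - id ) ) $]
Step 7: shift id. Stack=[( T / ( id] ptr=5 lookahead=- remaining=[- id ) ) $]
Step 8: reduce F->id. Stack=[( T / ( F] ptr=5 lookahead=- remaining=[- id ) ) $]
Step 9: reduce T->F. Stack=[( T / ( T] ptr=5 lookahead=- remaining=[- id ) ) $]
Step 10: reduce E->T. Stack=[( T / ( E] ptr=5 lookahead=- remaining=[- id ) ) $]
Step 11: shift -. Stack=[( T / ( E -] ptr=6 lookahead=id remaining=[id ) ) $]
Step 12: shift id. Stack=[( T / ( E - id] ptr=7 lookahead=) remaining=[) ) $]
Step 13: reduce F->id. Stack=[( T / ( E - F] ptr=7 lookahead=) remaining=[) ) $]
Step 14: reduce T->F. Stack=[( T / ( E - T] ptr=7 lookahead=) remaining=[) ) $]
Step 15: reduce E->E - T. Stack=[( T / ( E] ptr=7 lookahead=) remaining=[) ) $]
Step 16: shift ). Stack=[( T / ( E )] ptr=8 lookahead=) remaining=[) $]
Step 17: reduce F->( E ). Stack=[( T / F] ptr=8 lookahead=) remaining=[) $]
Step 18: reduce T->T / F. Stack=[( T] ptr=8 lookahead=) remaining=[) $]
Step 19: reduce E->T. Stack=[( E] ptr=8 lookahead=) remaining=[) $]
Step 20: shift ). Stack=[( E )] ptr=9 lookahead=$ remaining=[$]
Step 21: reduce F->( E ). Stack=[F] ptr=9 lookahead=$ remaining=[$]
Step 22: reduce T->F. Stack=[T] ptr=9 lookahead=$ remaining=[$]
Step 23: reduce E->T. Stack=[E] ptr=9 lookahead=$ remaining=[$]
Step 24: accept. Stack=[E] ptr=9 lookahead=$ remaining=[$]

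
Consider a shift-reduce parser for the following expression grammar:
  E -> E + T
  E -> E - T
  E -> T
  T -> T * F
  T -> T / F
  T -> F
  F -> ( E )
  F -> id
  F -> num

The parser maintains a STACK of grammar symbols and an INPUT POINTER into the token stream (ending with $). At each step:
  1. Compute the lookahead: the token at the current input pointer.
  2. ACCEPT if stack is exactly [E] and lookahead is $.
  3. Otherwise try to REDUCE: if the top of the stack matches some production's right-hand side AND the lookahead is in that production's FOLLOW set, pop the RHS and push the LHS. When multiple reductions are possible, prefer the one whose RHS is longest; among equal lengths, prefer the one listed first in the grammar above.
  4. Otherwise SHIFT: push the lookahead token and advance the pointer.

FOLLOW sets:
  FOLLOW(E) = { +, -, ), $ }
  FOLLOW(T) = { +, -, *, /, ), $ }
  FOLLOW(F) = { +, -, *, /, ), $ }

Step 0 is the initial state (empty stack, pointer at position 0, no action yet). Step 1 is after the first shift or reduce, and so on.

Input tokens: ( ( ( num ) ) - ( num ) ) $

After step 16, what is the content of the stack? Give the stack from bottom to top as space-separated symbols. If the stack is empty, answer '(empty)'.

Answer: ( E -

Derivation:
Step 1: shift (. Stack=[(] ptr=1 lookahead=( remaining=[( ( num ) ) - ( num ) ) $]
Step 2: shift (. Stack=[( (] ptr=2 lookahead=( remaining=[( num ) ) - ( num ) ) $]
Step 3: shift (. Stack=[( ( (] ptr=3 lookahead=num remaining=[num ) ) - ( num ) ) $]
Step 4: shift num. Stack=[( ( ( num] ptr=4 lookahead=) remaining=[) ) - ( num ) ) $]
Step 5: reduce F->num. Stack=[( ( ( F] ptr=4 lookahead=) remaining=[) ) - ( num ) ) $]
Step 6: reduce T->F. Stack=[( ( ( T] ptr=4 lookahead=) remaining=[) ) - ( num ) ) $]
Step 7: reduce E->T. Stack=[( ( ( E] ptr=4 lookahead=) remaining=[) ) - ( num ) ) $]
Step 8: shift ). Stack=[( ( ( E )] ptr=5 lookahead=) remaining=[) - ( num ) ) $]
Step 9: reduce F->( E ). Stack=[( ( F] ptr=5 lookahead=) remaining=[) - ( num ) ) $]
Step 10: reduce T->F. Stack=[( ( T] ptr=5 lookahead=) remaining=[) - ( num ) ) $]
Step 11: reduce E->T. Stack=[( ( E] ptr=5 lookahead=) remaining=[) - ( num ) ) $]
Step 12: shift ). Stack=[( ( E )] ptr=6 lookahead=- remaining=[- ( num ) ) $]
Step 13: reduce F->( E ). Stack=[( F] ptr=6 lookahead=- remaining=[- ( num ) ) $]
Step 14: reduce T->F. Stack=[( T] ptr=6 lookahead=- remaining=[- ( num ) ) $]
Step 15: reduce E->T. Stack=[( E] ptr=6 lookahead=- remaining=[- ( num ) ) $]
Step 16: shift -. Stack=[( E -] ptr=7 lookahead=( remaining=[( num ) ) $]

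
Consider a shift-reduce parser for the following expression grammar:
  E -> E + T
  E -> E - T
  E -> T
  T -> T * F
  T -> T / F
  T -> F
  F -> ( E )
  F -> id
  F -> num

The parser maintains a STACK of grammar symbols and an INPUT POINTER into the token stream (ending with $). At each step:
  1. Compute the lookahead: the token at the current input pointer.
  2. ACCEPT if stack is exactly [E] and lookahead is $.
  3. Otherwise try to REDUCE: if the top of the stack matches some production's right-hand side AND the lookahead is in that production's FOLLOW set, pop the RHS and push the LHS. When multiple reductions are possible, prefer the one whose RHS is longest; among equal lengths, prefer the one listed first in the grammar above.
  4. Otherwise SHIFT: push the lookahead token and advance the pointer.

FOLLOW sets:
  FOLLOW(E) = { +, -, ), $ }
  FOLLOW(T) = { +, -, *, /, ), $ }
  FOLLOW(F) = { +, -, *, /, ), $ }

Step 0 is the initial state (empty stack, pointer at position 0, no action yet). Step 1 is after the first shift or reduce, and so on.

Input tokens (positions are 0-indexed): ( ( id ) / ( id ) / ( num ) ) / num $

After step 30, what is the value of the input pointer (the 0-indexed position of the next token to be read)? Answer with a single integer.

Step 1: shift (. Stack=[(] ptr=1 lookahead=( remaining=[( id ) / ( id ) / ( num ) ) / num $]
Step 2: shift (. Stack=[( (] ptr=2 lookahead=id remaining=[id ) / ( id ) / ( num ) ) / num $]
Step 3: shift id. Stack=[( ( id] ptr=3 lookahead=) remaining=[) / ( id ) / ( num ) ) / num $]
Step 4: reduce F->id. Stack=[( ( F] ptr=3 lookahead=) remaining=[) / ( id ) / ( num ) ) / num $]
Step 5: reduce T->F. Stack=[( ( T] ptr=3 lookahead=) remaining=[) / ( id ) / ( num ) ) / num $]
Step 6: reduce E->T. Stack=[( ( E] ptr=3 lookahead=) remaining=[) / ( id ) / ( num ) ) / num $]
Step 7: shift ). Stack=[( ( E )] ptr=4 lookahead=/ remaining=[/ ( id ) / ( num ) ) / num $]
Step 8: reduce F->( E ). Stack=[( F] ptr=4 lookahead=/ remaining=[/ ( id ) / ( num ) ) / num $]
Step 9: reduce T->F. Stack=[( T] ptr=4 lookahead=/ remaining=[/ ( id ) / ( num ) ) / num $]
Step 10: shift /. Stack=[( T /] ptr=5 lookahead=( remaining=[( id ) / ( num ) ) / num $]
Step 11: shift (. Stack=[( T / (] ptr=6 lookahead=id remaining=[id ) / ( num ) ) / num $]
Step 12: shift id. Stack=[( T / ( id] ptr=7 lookahead=) remaining=[) / ( num ) ) / num $]
Step 13: reduce F->id. Stack=[( T / ( F] ptr=7 lookahead=) remaining=[) / ( num ) ) / num $]
Step 14: reduce T->F. Stack=[( T / ( T] ptr=7 lookahead=) remaining=[) / ( num ) ) / num $]
Step 15: reduce E->T. Stack=[( T / ( E] ptr=7 lookahead=) remaining=[) / ( num ) ) / num $]
Step 16: shift ). Stack=[( T / ( E )] ptr=8 lookahead=/ remaining=[/ ( num ) ) / num $]
Step 17: reduce F->( E ). Stack=[( T / F] ptr=8 lookahead=/ remaining=[/ ( num ) ) / num $]
Step 18: reduce T->T / F. Stack=[( T] ptr=8 lookahead=/ remaining=[/ ( num ) ) / num $]
Step 19: shift /. Stack=[( T /] ptr=9 lookahead=( remaining=[( num ) ) / num $]
Step 20: shift (. Stack=[( T / (] ptr=10 lookahead=num remaining=[num ) ) / num $]
Step 21: shift num. Stack=[( T / ( num] ptr=11 lookahead=) remaining=[) ) / num $]
Step 22: reduce F->num. Stack=[( T / ( F] ptr=11 lookahead=) remaining=[) ) / num $]
Step 23: reduce T->F. Stack=[( T / ( T] ptr=11 lookahead=) remaining=[) ) / num $]
Step 24: reduce E->T. Stack=[( T / ( E] ptr=11 lookahead=) remaining=[) ) / num $]
Step 25: shift ). Stack=[( T / ( E )] ptr=12 lookahead=) remaining=[) / num $]
Step 26: reduce F->( E ). Stack=[( T / F] ptr=12 lookahead=) remaining=[) / num $]
Step 27: reduce T->T / F. Stack=[( T] ptr=12 lookahead=) remaining=[) / num $]
Step 28: reduce E->T. Stack=[( E] ptr=12 lookahead=) remaining=[) / num $]
Step 29: shift ). Stack=[( E )] ptr=13 lookahead=/ remaining=[/ num $]
Step 30: reduce F->( E ). Stack=[F] ptr=13 lookahead=/ remaining=[/ num $]

Answer: 13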